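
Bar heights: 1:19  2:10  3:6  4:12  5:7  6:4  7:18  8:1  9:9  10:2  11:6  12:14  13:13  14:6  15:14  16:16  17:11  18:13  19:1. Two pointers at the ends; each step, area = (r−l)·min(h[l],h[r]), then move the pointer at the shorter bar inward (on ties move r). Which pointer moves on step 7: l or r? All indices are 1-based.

r

l=1 r=19: min(19,1)*18=18 best=18 *, r--
l=1 r=18: min(19,13)*17=221 best=221 *, r--
l=1 r=17: min(19,11)*16=176 best=221, r--
l=1 r=16: min(19,16)*15=240 best=240 *, r--
l=1 r=15: min(19,14)*14=196 best=240, r--
l=1 r=14: min(19,6)*13=78 best=240, r--
l=1 r=13: min(19,13)*12=156 best=240, r--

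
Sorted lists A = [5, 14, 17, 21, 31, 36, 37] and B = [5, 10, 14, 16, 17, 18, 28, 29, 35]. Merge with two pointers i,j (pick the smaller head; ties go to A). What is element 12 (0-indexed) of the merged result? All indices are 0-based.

merged[12] = 31

i=0 j=0: A[i]=5<=B[j]=5 take 5, i++
i=1 j=0: A[i]=14>B[j]=5 take 5, j++
i=1 j=1: A[i]=14>B[j]=10 take 10, j++
i=1 j=2: A[i]=14<=B[j]=14 take 14, i++
i=2 j=2: A[i]=17>B[j]=14 take 14, j++
i=2 j=3: A[i]=17>B[j]=16 take 16, j++
i=2 j=4: A[i]=17<=B[j]=17 take 17, i++
i=3 j=4: A[i]=21>B[j]=17 take 17, j++
i=3 j=5: A[i]=21>B[j]=18 take 18, j++
i=3 j=6: A[i]=21<=B[j]=28 take 21, i++
i=4 j=6: A[i]=31>B[j]=28 take 28, j++
i=4 j=7: A[i]=31>B[j]=29 take 29, j++
i=4 j=8: A[i]=31<=B[j]=35 take 31, i++
i=5 j=8: A[i]=36>B[j]=35 take 35, j++
i=5 j=9: B done, take A[i]=36, i++
i=6 j=9: B done, take A[i]=37, i++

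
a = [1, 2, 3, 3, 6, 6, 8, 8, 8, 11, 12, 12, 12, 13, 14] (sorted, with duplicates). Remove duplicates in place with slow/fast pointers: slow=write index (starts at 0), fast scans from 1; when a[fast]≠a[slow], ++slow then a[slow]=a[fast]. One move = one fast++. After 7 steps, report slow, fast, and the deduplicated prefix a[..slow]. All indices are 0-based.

slow=4, fast=8, prefix=[1, 2, 3, 6, 8]

(s=0,f=1) a[fast]=2≠a[slow]=1 write a[1]=2 → slow++,fast++
(s=1,f=2) a[fast]=3≠a[slow]=2 write a[2]=3 → slow++,fast++
(s=2,f=3) a[fast]=3=a[slow] dup → fast++
(s=2,f=4) a[fast]=6≠a[slow]=3 write a[3]=6 → slow++,fast++
(s=3,f=5) a[fast]=6=a[slow] dup → fast++
(s=3,f=6) a[fast]=8≠a[slow]=6 write a[4]=8 → slow++,fast++
(s=4,f=7) a[fast]=8=a[slow] dup → fast++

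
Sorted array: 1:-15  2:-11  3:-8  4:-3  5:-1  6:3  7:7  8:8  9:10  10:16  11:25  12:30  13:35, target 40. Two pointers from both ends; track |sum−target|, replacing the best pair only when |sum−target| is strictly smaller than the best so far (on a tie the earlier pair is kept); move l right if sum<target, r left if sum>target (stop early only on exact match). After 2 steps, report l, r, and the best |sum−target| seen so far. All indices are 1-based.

l=1 r=13: -15+35=20 d=20 *, l++
l=2 r=13: -11+35=24 d=16 *, l++

l=3, r=13, best |Δ|=16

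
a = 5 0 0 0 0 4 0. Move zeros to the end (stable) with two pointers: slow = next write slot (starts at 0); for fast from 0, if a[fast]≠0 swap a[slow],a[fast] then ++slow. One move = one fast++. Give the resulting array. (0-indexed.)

[5, 4, 0, 0, 0, 0, 0]

(s=0,f=0) a[fast]=5≠0 swap→a[0]=5 → slow++,fast++
(s=1,f=1) a[fast]=0 → fast++
(s=1,f=2) a[fast]=0 → fast++
(s=1,f=3) a[fast]=0 → fast++
(s=1,f=4) a[fast]=0 → fast++
(s=1,f=5) a[fast]=4≠0 swap→a[1]=4 → slow++,fast++
(s=2,f=6) a[fast]=0 → fast++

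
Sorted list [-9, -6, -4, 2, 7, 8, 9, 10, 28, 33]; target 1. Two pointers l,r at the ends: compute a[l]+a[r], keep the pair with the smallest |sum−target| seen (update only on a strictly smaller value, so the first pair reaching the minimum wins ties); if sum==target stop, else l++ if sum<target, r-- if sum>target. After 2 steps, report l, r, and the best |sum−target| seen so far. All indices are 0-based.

l=0, r=7, best |Δ|=18

[0,9] -9+33=24 d=23 * → r--
[0,8] -9+28=19 d=18 * → r--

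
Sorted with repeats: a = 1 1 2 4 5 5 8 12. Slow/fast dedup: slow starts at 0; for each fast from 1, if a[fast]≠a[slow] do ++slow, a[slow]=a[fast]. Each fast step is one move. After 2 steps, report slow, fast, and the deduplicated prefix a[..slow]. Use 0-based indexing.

slow=1, fast=3, prefix=[1, 2]

(s=0,f=1) a[fast]=1=a[slow] dup → fast++
(s=0,f=2) a[fast]=2≠a[slow]=1 write a[1]=2 → slow++,fast++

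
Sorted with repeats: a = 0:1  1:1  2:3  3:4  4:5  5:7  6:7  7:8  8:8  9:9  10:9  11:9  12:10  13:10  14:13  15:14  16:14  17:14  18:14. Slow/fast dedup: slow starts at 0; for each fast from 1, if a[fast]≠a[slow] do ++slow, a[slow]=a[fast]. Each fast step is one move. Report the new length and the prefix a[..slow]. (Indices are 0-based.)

length 10; prefix = [1, 3, 4, 5, 7, 8, 9, 10, 13, 14]

slow=0 fast=1: a[fast]=1=a[slow] dup, fast++
slow=0 fast=2: a[fast]=3≠a[slow]=1 write a[1]=3, slow++,fast++
slow=1 fast=3: a[fast]=4≠a[slow]=3 write a[2]=4, slow++,fast++
slow=2 fast=4: a[fast]=5≠a[slow]=4 write a[3]=5, slow++,fast++
slow=3 fast=5: a[fast]=7≠a[slow]=5 write a[4]=7, slow++,fast++
slow=4 fast=6: a[fast]=7=a[slow] dup, fast++
slow=4 fast=7: a[fast]=8≠a[slow]=7 write a[5]=8, slow++,fast++
slow=5 fast=8: a[fast]=8=a[slow] dup, fast++
slow=5 fast=9: a[fast]=9≠a[slow]=8 write a[6]=9, slow++,fast++
slow=6 fast=10: a[fast]=9=a[slow] dup, fast++
slow=6 fast=11: a[fast]=9=a[slow] dup, fast++
slow=6 fast=12: a[fast]=10≠a[slow]=9 write a[7]=10, slow++,fast++
slow=7 fast=13: a[fast]=10=a[slow] dup, fast++
slow=7 fast=14: a[fast]=13≠a[slow]=10 write a[8]=13, slow++,fast++
slow=8 fast=15: a[fast]=14≠a[slow]=13 write a[9]=14, slow++,fast++
slow=9 fast=16: a[fast]=14=a[slow] dup, fast++
slow=9 fast=17: a[fast]=14=a[slow] dup, fast++
slow=9 fast=18: a[fast]=14=a[slow] dup, fast++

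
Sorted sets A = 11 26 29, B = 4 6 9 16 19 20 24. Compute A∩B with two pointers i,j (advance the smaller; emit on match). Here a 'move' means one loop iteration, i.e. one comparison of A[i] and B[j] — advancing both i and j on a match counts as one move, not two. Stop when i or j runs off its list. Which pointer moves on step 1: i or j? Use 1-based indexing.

[i=1,j=1] 11>4 → j++

j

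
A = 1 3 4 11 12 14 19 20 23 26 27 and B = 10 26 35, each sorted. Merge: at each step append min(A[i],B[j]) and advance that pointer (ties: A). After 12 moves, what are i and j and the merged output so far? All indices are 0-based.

i=0 j=0: A[i]=1<=B[j]=10 take 1, i++
i=1 j=0: A[i]=3<=B[j]=10 take 3, i++
i=2 j=0: A[i]=4<=B[j]=10 take 4, i++
i=3 j=0: A[i]=11>B[j]=10 take 10, j++
i=3 j=1: A[i]=11<=B[j]=26 take 11, i++
i=4 j=1: A[i]=12<=B[j]=26 take 12, i++
i=5 j=1: A[i]=14<=B[j]=26 take 14, i++
i=6 j=1: A[i]=19<=B[j]=26 take 19, i++
i=7 j=1: A[i]=20<=B[j]=26 take 20, i++
i=8 j=1: A[i]=23<=B[j]=26 take 23, i++
i=9 j=1: A[i]=26<=B[j]=26 take 26, i++
i=10 j=1: A[i]=27>B[j]=26 take 26, j++

i=10, j=2, merged so far=[1, 3, 4, 10, 11, 12, 14, 19, 20, 23, 26, 26]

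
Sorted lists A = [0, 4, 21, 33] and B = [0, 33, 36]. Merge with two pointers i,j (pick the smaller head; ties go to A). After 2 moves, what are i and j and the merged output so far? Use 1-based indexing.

i=2, j=2, merged so far=[0, 0]

[i=1,j=1] A[i]=0<=B[j]=0 take 0 → i++
[i=2,j=1] A[i]=4>B[j]=0 take 0 → j++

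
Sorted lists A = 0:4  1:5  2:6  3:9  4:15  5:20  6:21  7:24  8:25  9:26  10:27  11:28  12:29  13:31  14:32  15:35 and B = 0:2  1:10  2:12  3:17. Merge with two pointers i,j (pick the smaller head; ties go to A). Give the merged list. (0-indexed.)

[i=0,j=0] A[i]=4>B[j]=2 take 2 → j++
[i=0,j=1] A[i]=4<=B[j]=10 take 4 → i++
[i=1,j=1] A[i]=5<=B[j]=10 take 5 → i++
[i=2,j=1] A[i]=6<=B[j]=10 take 6 → i++
[i=3,j=1] A[i]=9<=B[j]=10 take 9 → i++
[i=4,j=1] A[i]=15>B[j]=10 take 10 → j++
[i=4,j=2] A[i]=15>B[j]=12 take 12 → j++
[i=4,j=3] A[i]=15<=B[j]=17 take 15 → i++
[i=5,j=3] A[i]=20>B[j]=17 take 17 → j++
[i=5,j=4] B done, take A[i]=20 → i++
[i=6,j=4] B done, take A[i]=21 → i++
[i=7,j=4] B done, take A[i]=24 → i++
[i=8,j=4] B done, take A[i]=25 → i++
[i=9,j=4] B done, take A[i]=26 → i++
[i=10,j=4] B done, take A[i]=27 → i++
[i=11,j=4] B done, take A[i]=28 → i++
[i=12,j=4] B done, take A[i]=29 → i++
[i=13,j=4] B done, take A[i]=31 → i++
[i=14,j=4] B done, take A[i]=32 → i++
[i=15,j=4] B done, take A[i]=35 → i++

[2, 4, 5, 6, 9, 10, 12, 15, 17, 20, 21, 24, 25, 26, 27, 28, 29, 31, 32, 35]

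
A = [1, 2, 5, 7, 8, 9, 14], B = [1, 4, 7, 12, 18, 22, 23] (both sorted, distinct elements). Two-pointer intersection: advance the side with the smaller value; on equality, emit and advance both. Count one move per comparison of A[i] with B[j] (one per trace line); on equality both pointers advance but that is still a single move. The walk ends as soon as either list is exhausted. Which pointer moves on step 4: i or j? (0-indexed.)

[i=0,j=0] 1==1 emit → i++,j++
[i=1,j=1] 2<4 → i++
[i=2,j=1] 5>4 → j++
[i=2,j=2] 5<7 → i++

i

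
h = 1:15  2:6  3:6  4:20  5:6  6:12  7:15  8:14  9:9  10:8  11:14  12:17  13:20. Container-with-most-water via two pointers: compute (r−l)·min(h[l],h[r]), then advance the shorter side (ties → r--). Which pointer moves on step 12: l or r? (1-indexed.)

[1,13] min(15,20)*12=180 best=180 * → l++
[2,13] min(6,20)*11=66 best=180 → l++
[3,13] min(6,20)*10=60 best=180 → l++
[4,13] min(20,20)*9=180 best=180 → r--
[4,12] min(20,17)*8=136 best=180 → r--
[4,11] min(20,14)*7=98 best=180 → r--
[4,10] min(20,8)*6=48 best=180 → r--
[4,9] min(20,9)*5=45 best=180 → r--
[4,8] min(20,14)*4=56 best=180 → r--
[4,7] min(20,15)*3=45 best=180 → r--
[4,6] min(20,12)*2=24 best=180 → r--
[4,5] min(20,6)*1=6 best=180 → r--

r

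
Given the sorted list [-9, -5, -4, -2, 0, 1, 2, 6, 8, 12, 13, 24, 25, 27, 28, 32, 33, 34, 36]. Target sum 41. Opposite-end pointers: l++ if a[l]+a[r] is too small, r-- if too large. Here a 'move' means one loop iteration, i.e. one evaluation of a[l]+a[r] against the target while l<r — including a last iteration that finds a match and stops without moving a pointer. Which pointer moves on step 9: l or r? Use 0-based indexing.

[0,18] -9+36=27 <41 → l++
[1,18] -5+36=31 <41 → l++
[2,18] -4+36=32 <41 → l++
[3,18] -2+36=34 <41 → l++
[4,18] 0+36=36 <41 → l++
[5,18] 1+36=37 <41 → l++
[6,18] 2+36=38 <41 → l++
[7,18] 6+36=42 >41 → r--
[7,17] 6+34=40 <41 → l++

l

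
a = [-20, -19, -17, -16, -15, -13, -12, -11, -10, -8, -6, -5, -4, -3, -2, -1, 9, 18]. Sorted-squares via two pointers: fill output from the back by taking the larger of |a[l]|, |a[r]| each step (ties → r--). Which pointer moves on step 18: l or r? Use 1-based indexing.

l=1 r=18: |-20|>|18| out[18]=400, l++
l=2 r=18: |-19|>|18| out[17]=361, l++
l=3 r=18: |-17|<=|18| out[16]=324, r--
l=3 r=17: |-17|>|9| out[15]=289, l++
l=4 r=17: |-16|>|9| out[14]=256, l++
l=5 r=17: |-15|>|9| out[13]=225, l++
l=6 r=17: |-13|>|9| out[12]=169, l++
l=7 r=17: |-12|>|9| out[11]=144, l++
l=8 r=17: |-11|>|9| out[10]=121, l++
l=9 r=17: |-10|>|9| out[9]=100, l++
l=10 r=17: |-8|<=|9| out[8]=81, r--
l=10 r=16: |-8|>|-1| out[7]=64, l++
l=11 r=16: |-6|>|-1| out[6]=36, l++
l=12 r=16: |-5|>|-1| out[5]=25, l++
l=13 r=16: |-4|>|-1| out[4]=16, l++
l=14 r=16: |-3|>|-1| out[3]=9, l++
l=15 r=16: |-2|>|-1| out[2]=4, l++
l=16 r=16: |-1|<=|-1| out[1]=1, r--

r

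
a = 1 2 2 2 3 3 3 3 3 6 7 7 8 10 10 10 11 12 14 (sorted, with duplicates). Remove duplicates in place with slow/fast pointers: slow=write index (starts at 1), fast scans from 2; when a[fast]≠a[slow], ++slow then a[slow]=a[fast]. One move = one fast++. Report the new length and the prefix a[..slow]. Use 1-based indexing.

slow=1 fast=2: a[fast]=2≠a[slow]=1 write a[2]=2, slow++,fast++
slow=2 fast=3: a[fast]=2=a[slow] dup, fast++
slow=2 fast=4: a[fast]=2=a[slow] dup, fast++
slow=2 fast=5: a[fast]=3≠a[slow]=2 write a[3]=3, slow++,fast++
slow=3 fast=6: a[fast]=3=a[slow] dup, fast++
slow=3 fast=7: a[fast]=3=a[slow] dup, fast++
slow=3 fast=8: a[fast]=3=a[slow] dup, fast++
slow=3 fast=9: a[fast]=3=a[slow] dup, fast++
slow=3 fast=10: a[fast]=6≠a[slow]=3 write a[4]=6, slow++,fast++
slow=4 fast=11: a[fast]=7≠a[slow]=6 write a[5]=7, slow++,fast++
slow=5 fast=12: a[fast]=7=a[slow] dup, fast++
slow=5 fast=13: a[fast]=8≠a[slow]=7 write a[6]=8, slow++,fast++
slow=6 fast=14: a[fast]=10≠a[slow]=8 write a[7]=10, slow++,fast++
slow=7 fast=15: a[fast]=10=a[slow] dup, fast++
slow=7 fast=16: a[fast]=10=a[slow] dup, fast++
slow=7 fast=17: a[fast]=11≠a[slow]=10 write a[8]=11, slow++,fast++
slow=8 fast=18: a[fast]=12≠a[slow]=11 write a[9]=12, slow++,fast++
slow=9 fast=19: a[fast]=14≠a[slow]=12 write a[10]=14, slow++,fast++

length 10; prefix = [1, 2, 3, 6, 7, 8, 10, 11, 12, 14]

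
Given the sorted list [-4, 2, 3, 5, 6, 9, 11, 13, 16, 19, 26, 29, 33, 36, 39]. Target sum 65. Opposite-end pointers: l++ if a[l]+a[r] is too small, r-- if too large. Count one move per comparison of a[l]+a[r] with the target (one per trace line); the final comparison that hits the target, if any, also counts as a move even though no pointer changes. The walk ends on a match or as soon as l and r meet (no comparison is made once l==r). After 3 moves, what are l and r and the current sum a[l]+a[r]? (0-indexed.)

[0,14] -4+39=35 <65 → l++
[1,14] 2+39=41 <65 → l++
[2,14] 3+39=42 <65 → l++

l=3, r=14, sum=44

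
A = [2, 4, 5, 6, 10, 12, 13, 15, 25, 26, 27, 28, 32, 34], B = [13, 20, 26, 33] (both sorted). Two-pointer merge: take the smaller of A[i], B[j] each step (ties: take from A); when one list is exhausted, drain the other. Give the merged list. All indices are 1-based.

[2, 4, 5, 6, 10, 12, 13, 13, 15, 20, 25, 26, 26, 27, 28, 32, 33, 34]

[i=1,j=1] A[i]=2<=B[j]=13 take 2 → i++
[i=2,j=1] A[i]=4<=B[j]=13 take 4 → i++
[i=3,j=1] A[i]=5<=B[j]=13 take 5 → i++
[i=4,j=1] A[i]=6<=B[j]=13 take 6 → i++
[i=5,j=1] A[i]=10<=B[j]=13 take 10 → i++
[i=6,j=1] A[i]=12<=B[j]=13 take 12 → i++
[i=7,j=1] A[i]=13<=B[j]=13 take 13 → i++
[i=8,j=1] A[i]=15>B[j]=13 take 13 → j++
[i=8,j=2] A[i]=15<=B[j]=20 take 15 → i++
[i=9,j=2] A[i]=25>B[j]=20 take 20 → j++
[i=9,j=3] A[i]=25<=B[j]=26 take 25 → i++
[i=10,j=3] A[i]=26<=B[j]=26 take 26 → i++
[i=11,j=3] A[i]=27>B[j]=26 take 26 → j++
[i=11,j=4] A[i]=27<=B[j]=33 take 27 → i++
[i=12,j=4] A[i]=28<=B[j]=33 take 28 → i++
[i=13,j=4] A[i]=32<=B[j]=33 take 32 → i++
[i=14,j=4] A[i]=34>B[j]=33 take 33 → j++
[i=14,j=5] B done, take A[i]=34 → i++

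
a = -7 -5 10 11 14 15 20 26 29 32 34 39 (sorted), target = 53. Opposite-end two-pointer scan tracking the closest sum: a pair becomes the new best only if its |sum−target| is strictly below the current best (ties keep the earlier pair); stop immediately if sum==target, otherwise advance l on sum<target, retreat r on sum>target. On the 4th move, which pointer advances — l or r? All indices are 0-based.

l

[0,11] -7+39=32 d=21 * → l++
[1,11] -5+39=34 d=19 * → l++
[2,11] 10+39=49 d=4 * → l++
[3,11] 11+39=50 d=3 * → l++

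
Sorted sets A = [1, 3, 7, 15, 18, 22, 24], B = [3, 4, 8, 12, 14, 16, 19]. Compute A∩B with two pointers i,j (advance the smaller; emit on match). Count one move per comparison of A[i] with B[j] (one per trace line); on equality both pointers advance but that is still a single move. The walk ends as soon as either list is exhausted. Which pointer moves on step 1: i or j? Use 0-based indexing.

i=0 j=0: 1<3, i++

i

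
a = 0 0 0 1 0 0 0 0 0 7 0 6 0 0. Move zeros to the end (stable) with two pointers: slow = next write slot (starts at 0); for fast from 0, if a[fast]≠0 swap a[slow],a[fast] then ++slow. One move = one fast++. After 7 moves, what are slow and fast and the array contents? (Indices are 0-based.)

slow=1, fast=7, a=[1, 0, 0, 0, 0, 0, 0, 0, 0, 7, 0, 6, 0, 0]

slow=0 fast=0: a[fast]=0, fast++
slow=0 fast=1: a[fast]=0, fast++
slow=0 fast=2: a[fast]=0, fast++
slow=0 fast=3: a[fast]=1≠0 swap→a[0]=1, slow++,fast++
slow=1 fast=4: a[fast]=0, fast++
slow=1 fast=5: a[fast]=0, fast++
slow=1 fast=6: a[fast]=0, fast++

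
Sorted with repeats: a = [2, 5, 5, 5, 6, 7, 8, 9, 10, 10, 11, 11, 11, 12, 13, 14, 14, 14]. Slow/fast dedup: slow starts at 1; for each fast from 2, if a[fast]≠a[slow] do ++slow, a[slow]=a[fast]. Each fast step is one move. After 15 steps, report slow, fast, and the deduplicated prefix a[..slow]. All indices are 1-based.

slow=11, fast=17, prefix=[2, 5, 6, 7, 8, 9, 10, 11, 12, 13, 14]

(s=1,f=2) a[fast]=5≠a[slow]=2 write a[2]=5 → slow++,fast++
(s=2,f=3) a[fast]=5=a[slow] dup → fast++
(s=2,f=4) a[fast]=5=a[slow] dup → fast++
(s=2,f=5) a[fast]=6≠a[slow]=5 write a[3]=6 → slow++,fast++
(s=3,f=6) a[fast]=7≠a[slow]=6 write a[4]=7 → slow++,fast++
(s=4,f=7) a[fast]=8≠a[slow]=7 write a[5]=8 → slow++,fast++
(s=5,f=8) a[fast]=9≠a[slow]=8 write a[6]=9 → slow++,fast++
(s=6,f=9) a[fast]=10≠a[slow]=9 write a[7]=10 → slow++,fast++
(s=7,f=10) a[fast]=10=a[slow] dup → fast++
(s=7,f=11) a[fast]=11≠a[slow]=10 write a[8]=11 → slow++,fast++
(s=8,f=12) a[fast]=11=a[slow] dup → fast++
(s=8,f=13) a[fast]=11=a[slow] dup → fast++
(s=8,f=14) a[fast]=12≠a[slow]=11 write a[9]=12 → slow++,fast++
(s=9,f=15) a[fast]=13≠a[slow]=12 write a[10]=13 → slow++,fast++
(s=10,f=16) a[fast]=14≠a[slow]=13 write a[11]=14 → slow++,fast++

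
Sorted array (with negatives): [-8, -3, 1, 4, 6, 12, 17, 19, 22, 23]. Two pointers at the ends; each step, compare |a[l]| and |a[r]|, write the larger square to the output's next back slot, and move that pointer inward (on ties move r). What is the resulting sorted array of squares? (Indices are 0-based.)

l=0 r=9: |-8|<=|23| out[9]=529, r--
l=0 r=8: |-8|<=|22| out[8]=484, r--
l=0 r=7: |-8|<=|19| out[7]=361, r--
l=0 r=6: |-8|<=|17| out[6]=289, r--
l=0 r=5: |-8|<=|12| out[5]=144, r--
l=0 r=4: |-8|>|6| out[4]=64, l++
l=1 r=4: |-3|<=|6| out[3]=36, r--
l=1 r=3: |-3|<=|4| out[2]=16, r--
l=1 r=2: |-3|>|1| out[1]=9, l++
l=2 r=2: |1|<=|1| out[0]=1, r--

[1, 9, 16, 36, 64, 144, 289, 361, 484, 529]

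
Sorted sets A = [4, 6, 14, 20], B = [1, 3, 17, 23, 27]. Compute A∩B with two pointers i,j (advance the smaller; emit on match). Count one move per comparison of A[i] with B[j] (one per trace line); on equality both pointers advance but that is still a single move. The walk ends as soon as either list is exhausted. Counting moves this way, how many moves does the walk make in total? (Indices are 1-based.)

7 moves

i=1 j=1: 4>1, j++
i=1 j=2: 4>3, j++
i=1 j=3: 4<17, i++
i=2 j=3: 6<17, i++
i=3 j=3: 14<17, i++
i=4 j=3: 20>17, j++
i=4 j=4: 20<23, i++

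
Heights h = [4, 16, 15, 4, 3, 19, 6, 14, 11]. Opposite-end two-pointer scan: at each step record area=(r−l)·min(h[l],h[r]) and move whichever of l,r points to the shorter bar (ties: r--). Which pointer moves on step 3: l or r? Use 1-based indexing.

r

l=1 r=9: min(4,11)*8=32 best=32 *, l++
l=2 r=9: min(16,11)*7=77 best=77 *, r--
l=2 r=8: min(16,14)*6=84 best=84 *, r--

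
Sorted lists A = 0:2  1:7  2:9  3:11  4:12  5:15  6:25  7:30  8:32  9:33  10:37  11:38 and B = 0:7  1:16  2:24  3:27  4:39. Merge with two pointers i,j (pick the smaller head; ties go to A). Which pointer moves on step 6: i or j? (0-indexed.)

i

i=0 j=0: A[i]=2<=B[j]=7 take 2, i++
i=1 j=0: A[i]=7<=B[j]=7 take 7, i++
i=2 j=0: A[i]=9>B[j]=7 take 7, j++
i=2 j=1: A[i]=9<=B[j]=16 take 9, i++
i=3 j=1: A[i]=11<=B[j]=16 take 11, i++
i=4 j=1: A[i]=12<=B[j]=16 take 12, i++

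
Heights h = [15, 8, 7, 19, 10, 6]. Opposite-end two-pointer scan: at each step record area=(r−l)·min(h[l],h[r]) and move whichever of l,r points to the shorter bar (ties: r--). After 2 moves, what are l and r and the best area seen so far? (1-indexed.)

l=1, r=4, best area=40

l=1 r=6: min(15,6)*5=30 best=30 *, r--
l=1 r=5: min(15,10)*4=40 best=40 *, r--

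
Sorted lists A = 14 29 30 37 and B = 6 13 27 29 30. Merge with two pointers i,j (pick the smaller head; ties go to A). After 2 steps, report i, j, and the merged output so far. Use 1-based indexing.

i=1, j=3, merged so far=[6, 13]

[i=1,j=1] A[i]=14>B[j]=6 take 6 → j++
[i=1,j=2] A[i]=14>B[j]=13 take 13 → j++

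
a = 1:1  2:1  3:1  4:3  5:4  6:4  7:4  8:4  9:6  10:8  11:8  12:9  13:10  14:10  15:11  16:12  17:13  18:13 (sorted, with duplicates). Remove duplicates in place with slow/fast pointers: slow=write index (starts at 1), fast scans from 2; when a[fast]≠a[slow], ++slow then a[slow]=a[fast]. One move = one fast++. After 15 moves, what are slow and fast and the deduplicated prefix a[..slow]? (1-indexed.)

(s=1,f=2) a[fast]=1=a[slow] dup → fast++
(s=1,f=3) a[fast]=1=a[slow] dup → fast++
(s=1,f=4) a[fast]=3≠a[slow]=1 write a[2]=3 → slow++,fast++
(s=2,f=5) a[fast]=4≠a[slow]=3 write a[3]=4 → slow++,fast++
(s=3,f=6) a[fast]=4=a[slow] dup → fast++
(s=3,f=7) a[fast]=4=a[slow] dup → fast++
(s=3,f=8) a[fast]=4=a[slow] dup → fast++
(s=3,f=9) a[fast]=6≠a[slow]=4 write a[4]=6 → slow++,fast++
(s=4,f=10) a[fast]=8≠a[slow]=6 write a[5]=8 → slow++,fast++
(s=5,f=11) a[fast]=8=a[slow] dup → fast++
(s=5,f=12) a[fast]=9≠a[slow]=8 write a[6]=9 → slow++,fast++
(s=6,f=13) a[fast]=10≠a[slow]=9 write a[7]=10 → slow++,fast++
(s=7,f=14) a[fast]=10=a[slow] dup → fast++
(s=7,f=15) a[fast]=11≠a[slow]=10 write a[8]=11 → slow++,fast++
(s=8,f=16) a[fast]=12≠a[slow]=11 write a[9]=12 → slow++,fast++

slow=9, fast=17, prefix=[1, 3, 4, 6, 8, 9, 10, 11, 12]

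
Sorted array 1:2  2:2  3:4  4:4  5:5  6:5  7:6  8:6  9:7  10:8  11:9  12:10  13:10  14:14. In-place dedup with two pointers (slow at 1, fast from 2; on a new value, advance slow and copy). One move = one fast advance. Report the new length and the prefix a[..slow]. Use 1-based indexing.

(s=1,f=2) a[fast]=2=a[slow] dup → fast++
(s=1,f=3) a[fast]=4≠a[slow]=2 write a[2]=4 → slow++,fast++
(s=2,f=4) a[fast]=4=a[slow] dup → fast++
(s=2,f=5) a[fast]=5≠a[slow]=4 write a[3]=5 → slow++,fast++
(s=3,f=6) a[fast]=5=a[slow] dup → fast++
(s=3,f=7) a[fast]=6≠a[slow]=5 write a[4]=6 → slow++,fast++
(s=4,f=8) a[fast]=6=a[slow] dup → fast++
(s=4,f=9) a[fast]=7≠a[slow]=6 write a[5]=7 → slow++,fast++
(s=5,f=10) a[fast]=8≠a[slow]=7 write a[6]=8 → slow++,fast++
(s=6,f=11) a[fast]=9≠a[slow]=8 write a[7]=9 → slow++,fast++
(s=7,f=12) a[fast]=10≠a[slow]=9 write a[8]=10 → slow++,fast++
(s=8,f=13) a[fast]=10=a[slow] dup → fast++
(s=8,f=14) a[fast]=14≠a[slow]=10 write a[9]=14 → slow++,fast++

length 9; prefix = [2, 4, 5, 6, 7, 8, 9, 10, 14]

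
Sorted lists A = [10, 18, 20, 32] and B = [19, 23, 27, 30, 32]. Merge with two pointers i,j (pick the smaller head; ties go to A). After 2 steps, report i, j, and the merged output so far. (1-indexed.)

i=3, j=1, merged so far=[10, 18]

i=1 j=1: A[i]=10<=B[j]=19 take 10, i++
i=2 j=1: A[i]=18<=B[j]=19 take 18, i++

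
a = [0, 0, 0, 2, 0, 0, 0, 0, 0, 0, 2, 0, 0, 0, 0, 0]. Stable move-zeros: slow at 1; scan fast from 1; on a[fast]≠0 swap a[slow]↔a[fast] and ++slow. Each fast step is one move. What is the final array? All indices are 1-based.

(s=1,f=1) a[fast]=0 → fast++
(s=1,f=2) a[fast]=0 → fast++
(s=1,f=3) a[fast]=0 → fast++
(s=1,f=4) a[fast]=2≠0 swap→a[1]=2 → slow++,fast++
(s=2,f=5) a[fast]=0 → fast++
(s=2,f=6) a[fast]=0 → fast++
(s=2,f=7) a[fast]=0 → fast++
(s=2,f=8) a[fast]=0 → fast++
(s=2,f=9) a[fast]=0 → fast++
(s=2,f=10) a[fast]=0 → fast++
(s=2,f=11) a[fast]=2≠0 swap→a[2]=2 → slow++,fast++
(s=3,f=12) a[fast]=0 → fast++
(s=3,f=13) a[fast]=0 → fast++
(s=3,f=14) a[fast]=0 → fast++
(s=3,f=15) a[fast]=0 → fast++
(s=3,f=16) a[fast]=0 → fast++

[2, 2, 0, 0, 0, 0, 0, 0, 0, 0, 0, 0, 0, 0, 0, 0]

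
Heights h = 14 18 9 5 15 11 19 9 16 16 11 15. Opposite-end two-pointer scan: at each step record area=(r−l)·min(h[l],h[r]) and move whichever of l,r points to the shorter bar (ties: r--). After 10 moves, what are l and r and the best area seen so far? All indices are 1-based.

l=6, r=7, best area=154

l=1 r=12: min(14,15)*11=154 best=154 *, l++
l=2 r=12: min(18,15)*10=150 best=154, r--
l=2 r=11: min(18,11)*9=99 best=154, r--
l=2 r=10: min(18,16)*8=128 best=154, r--
l=2 r=9: min(18,16)*7=112 best=154, r--
l=2 r=8: min(18,9)*6=54 best=154, r--
l=2 r=7: min(18,19)*5=90 best=154, l++
l=3 r=7: min(9,19)*4=36 best=154, l++
l=4 r=7: min(5,19)*3=15 best=154, l++
l=5 r=7: min(15,19)*2=30 best=154, l++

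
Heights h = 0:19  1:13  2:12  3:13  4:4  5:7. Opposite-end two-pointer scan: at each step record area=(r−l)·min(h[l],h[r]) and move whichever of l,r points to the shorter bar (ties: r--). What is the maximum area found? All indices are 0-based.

[0,5] min(19,7)*5=35 best=35 * → r--
[0,4] min(19,4)*4=16 best=35 → r--
[0,3] min(19,13)*3=39 best=39 * → r--
[0,2] min(19,12)*2=24 best=39 → r--
[0,1] min(19,13)*1=13 best=39 → r--

max area = 39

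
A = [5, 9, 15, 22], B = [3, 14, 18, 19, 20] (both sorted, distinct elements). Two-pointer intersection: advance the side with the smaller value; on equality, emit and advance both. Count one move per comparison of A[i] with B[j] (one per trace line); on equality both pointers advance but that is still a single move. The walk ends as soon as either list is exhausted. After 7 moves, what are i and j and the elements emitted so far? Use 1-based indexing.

[i=1,j=1] 5>3 → j++
[i=1,j=2] 5<14 → i++
[i=2,j=2] 9<14 → i++
[i=3,j=2] 15>14 → j++
[i=3,j=3] 15<18 → i++
[i=4,j=3] 22>18 → j++
[i=4,j=4] 22>19 → j++

i=4, j=5, emitted=[]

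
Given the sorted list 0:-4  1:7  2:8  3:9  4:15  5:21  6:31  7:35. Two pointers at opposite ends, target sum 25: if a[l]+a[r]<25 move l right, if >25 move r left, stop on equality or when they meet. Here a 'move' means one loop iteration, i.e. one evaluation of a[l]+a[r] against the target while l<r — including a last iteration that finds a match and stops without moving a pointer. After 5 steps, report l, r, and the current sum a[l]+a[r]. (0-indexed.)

[0,7] -4+35=31 >25 → r--
[0,6] -4+31=27 >25 → r--
[0,5] -4+21=17 <25 → l++
[1,5] 7+21=28 >25 → r--
[1,4] 7+15=22 <25 → l++

l=2, r=4, sum=23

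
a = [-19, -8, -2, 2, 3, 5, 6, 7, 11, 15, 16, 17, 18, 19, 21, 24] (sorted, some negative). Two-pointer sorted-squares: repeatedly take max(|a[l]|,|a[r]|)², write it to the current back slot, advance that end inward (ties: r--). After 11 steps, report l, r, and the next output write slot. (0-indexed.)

l=0 r=15: |-19|<=|24| out[15]=576, r--
l=0 r=14: |-19|<=|21| out[14]=441, r--
l=0 r=13: |-19|<=|19| out[13]=361, r--
l=0 r=12: |-19|>|18| out[12]=361, l++
l=1 r=12: |-8|<=|18| out[11]=324, r--
l=1 r=11: |-8|<=|17| out[10]=289, r--
l=1 r=10: |-8|<=|16| out[9]=256, r--
l=1 r=9: |-8|<=|15| out[8]=225, r--
l=1 r=8: |-8|<=|11| out[7]=121, r--
l=1 r=7: |-8|>|7| out[6]=64, l++
l=2 r=7: |-2|<=|7| out[5]=49, r--

l=2, r=6, next write slot=4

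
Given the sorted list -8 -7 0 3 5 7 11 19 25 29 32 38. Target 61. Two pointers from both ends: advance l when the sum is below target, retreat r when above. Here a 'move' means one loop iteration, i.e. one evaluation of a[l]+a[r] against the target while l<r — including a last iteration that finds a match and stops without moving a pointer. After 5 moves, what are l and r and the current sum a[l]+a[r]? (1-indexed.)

l=6, r=12, sum=45

l=1 r=12: -8+38=30 <61, l++
l=2 r=12: -7+38=31 <61, l++
l=3 r=12: 0+38=38 <61, l++
l=4 r=12: 3+38=41 <61, l++
l=5 r=12: 5+38=43 <61, l++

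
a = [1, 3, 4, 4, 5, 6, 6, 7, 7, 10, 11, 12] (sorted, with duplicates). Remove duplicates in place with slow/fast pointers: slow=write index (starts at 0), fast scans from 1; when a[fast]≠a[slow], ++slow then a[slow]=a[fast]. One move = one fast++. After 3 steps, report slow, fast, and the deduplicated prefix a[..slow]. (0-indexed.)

slow=2, fast=4, prefix=[1, 3, 4]

(s=0,f=1) a[fast]=3≠a[slow]=1 write a[1]=3 → slow++,fast++
(s=1,f=2) a[fast]=4≠a[slow]=3 write a[2]=4 → slow++,fast++
(s=2,f=3) a[fast]=4=a[slow] dup → fast++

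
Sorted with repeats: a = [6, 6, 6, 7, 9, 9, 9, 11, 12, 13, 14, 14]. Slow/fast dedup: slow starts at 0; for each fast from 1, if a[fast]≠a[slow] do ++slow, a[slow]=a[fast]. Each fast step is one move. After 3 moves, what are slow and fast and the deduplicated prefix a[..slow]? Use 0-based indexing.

(s=0,f=1) a[fast]=6=a[slow] dup → fast++
(s=0,f=2) a[fast]=6=a[slow] dup → fast++
(s=0,f=3) a[fast]=7≠a[slow]=6 write a[1]=7 → slow++,fast++

slow=1, fast=4, prefix=[6, 7]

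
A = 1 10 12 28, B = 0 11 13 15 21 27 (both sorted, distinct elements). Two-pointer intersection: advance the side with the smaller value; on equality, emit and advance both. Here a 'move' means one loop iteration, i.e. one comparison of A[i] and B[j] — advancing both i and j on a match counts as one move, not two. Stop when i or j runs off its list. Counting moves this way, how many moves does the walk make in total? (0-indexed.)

9 moves

[i=0,j=0] 1>0 → j++
[i=0,j=1] 1<11 → i++
[i=1,j=1] 10<11 → i++
[i=2,j=1] 12>11 → j++
[i=2,j=2] 12<13 → i++
[i=3,j=2] 28>13 → j++
[i=3,j=3] 28>15 → j++
[i=3,j=4] 28>21 → j++
[i=3,j=5] 28>27 → j++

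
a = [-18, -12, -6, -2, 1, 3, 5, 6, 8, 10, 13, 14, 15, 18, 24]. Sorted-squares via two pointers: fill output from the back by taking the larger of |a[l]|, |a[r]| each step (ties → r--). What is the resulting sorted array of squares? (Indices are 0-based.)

[0,14] |-18|<=|24| out[14]=576 → r--
[0,13] |-18|<=|18| out[13]=324 → r--
[0,12] |-18|>|15| out[12]=324 → l++
[1,12] |-12|<=|15| out[11]=225 → r--
[1,11] |-12|<=|14| out[10]=196 → r--
[1,10] |-12|<=|13| out[9]=169 → r--
[1,9] |-12|>|10| out[8]=144 → l++
[2,9] |-6|<=|10| out[7]=100 → r--
[2,8] |-6|<=|8| out[6]=64 → r--
[2,7] |-6|<=|6| out[5]=36 → r--
[2,6] |-6|>|5| out[4]=36 → l++
[3,6] |-2|<=|5| out[3]=25 → r--
[3,5] |-2|<=|3| out[2]=9 → r--
[3,4] |-2|>|1| out[1]=4 → l++
[4,4] |1|<=|1| out[0]=1 → r--

[1, 4, 9, 25, 36, 36, 64, 100, 144, 169, 196, 225, 324, 324, 576]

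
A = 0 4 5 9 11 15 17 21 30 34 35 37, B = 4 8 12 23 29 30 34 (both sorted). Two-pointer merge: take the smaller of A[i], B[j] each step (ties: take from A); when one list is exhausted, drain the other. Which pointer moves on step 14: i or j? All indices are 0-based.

i

[i=0,j=0] A[i]=0<=B[j]=4 take 0 → i++
[i=1,j=0] A[i]=4<=B[j]=4 take 4 → i++
[i=2,j=0] A[i]=5>B[j]=4 take 4 → j++
[i=2,j=1] A[i]=5<=B[j]=8 take 5 → i++
[i=3,j=1] A[i]=9>B[j]=8 take 8 → j++
[i=3,j=2] A[i]=9<=B[j]=12 take 9 → i++
[i=4,j=2] A[i]=11<=B[j]=12 take 11 → i++
[i=5,j=2] A[i]=15>B[j]=12 take 12 → j++
[i=5,j=3] A[i]=15<=B[j]=23 take 15 → i++
[i=6,j=3] A[i]=17<=B[j]=23 take 17 → i++
[i=7,j=3] A[i]=21<=B[j]=23 take 21 → i++
[i=8,j=3] A[i]=30>B[j]=23 take 23 → j++
[i=8,j=4] A[i]=30>B[j]=29 take 29 → j++
[i=8,j=5] A[i]=30<=B[j]=30 take 30 → i++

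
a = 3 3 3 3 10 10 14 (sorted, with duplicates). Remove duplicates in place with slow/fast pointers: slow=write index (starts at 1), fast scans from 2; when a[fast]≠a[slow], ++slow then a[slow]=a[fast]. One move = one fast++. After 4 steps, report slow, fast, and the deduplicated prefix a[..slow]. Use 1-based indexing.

slow=1 fast=2: a[fast]=3=a[slow] dup, fast++
slow=1 fast=3: a[fast]=3=a[slow] dup, fast++
slow=1 fast=4: a[fast]=3=a[slow] dup, fast++
slow=1 fast=5: a[fast]=10≠a[slow]=3 write a[2]=10, slow++,fast++

slow=2, fast=6, prefix=[3, 10]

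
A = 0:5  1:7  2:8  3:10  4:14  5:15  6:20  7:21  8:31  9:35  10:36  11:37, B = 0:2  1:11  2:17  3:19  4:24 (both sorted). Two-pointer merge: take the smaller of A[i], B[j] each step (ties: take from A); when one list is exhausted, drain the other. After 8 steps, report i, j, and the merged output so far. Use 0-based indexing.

i=0 j=0: A[i]=5>B[j]=2 take 2, j++
i=0 j=1: A[i]=5<=B[j]=11 take 5, i++
i=1 j=1: A[i]=7<=B[j]=11 take 7, i++
i=2 j=1: A[i]=8<=B[j]=11 take 8, i++
i=3 j=1: A[i]=10<=B[j]=11 take 10, i++
i=4 j=1: A[i]=14>B[j]=11 take 11, j++
i=4 j=2: A[i]=14<=B[j]=17 take 14, i++
i=5 j=2: A[i]=15<=B[j]=17 take 15, i++

i=6, j=2, merged so far=[2, 5, 7, 8, 10, 11, 14, 15]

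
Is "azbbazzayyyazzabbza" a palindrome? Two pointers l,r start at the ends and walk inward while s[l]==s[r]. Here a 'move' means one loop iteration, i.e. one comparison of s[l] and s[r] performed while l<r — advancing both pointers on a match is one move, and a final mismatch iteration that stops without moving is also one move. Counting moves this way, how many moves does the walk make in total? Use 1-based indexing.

l=1 r=19: 'a'=='a', l++,r--
l=2 r=18: 'z'=='z', l++,r--
l=3 r=17: 'b'=='b', l++,r--
l=4 r=16: 'b'=='b', l++,r--
l=5 r=15: 'a'=='a', l++,r--
l=6 r=14: 'z'=='z', l++,r--
l=7 r=13: 'z'=='z', l++,r--
l=8 r=12: 'a'=='a', l++,r--
l=9 r=11: 'y'=='y', l++,r--

9 moves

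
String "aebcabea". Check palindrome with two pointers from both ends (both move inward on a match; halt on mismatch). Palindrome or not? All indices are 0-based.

not a palindrome (mismatch at 3,4)

l=0 r=7: 'a'=='a', l++,r--
l=1 r=6: 'e'=='e', l++,r--
l=2 r=5: 'b'=='b', l++,r--
l=3 r=4: 'c'!='a', stop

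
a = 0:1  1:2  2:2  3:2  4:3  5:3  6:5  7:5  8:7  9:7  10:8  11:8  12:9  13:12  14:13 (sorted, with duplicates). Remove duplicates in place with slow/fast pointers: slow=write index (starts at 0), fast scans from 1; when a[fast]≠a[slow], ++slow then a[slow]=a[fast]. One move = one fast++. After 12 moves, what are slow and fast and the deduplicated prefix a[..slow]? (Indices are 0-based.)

slow=0 fast=1: a[fast]=2≠a[slow]=1 write a[1]=2, slow++,fast++
slow=1 fast=2: a[fast]=2=a[slow] dup, fast++
slow=1 fast=3: a[fast]=2=a[slow] dup, fast++
slow=1 fast=4: a[fast]=3≠a[slow]=2 write a[2]=3, slow++,fast++
slow=2 fast=5: a[fast]=3=a[slow] dup, fast++
slow=2 fast=6: a[fast]=5≠a[slow]=3 write a[3]=5, slow++,fast++
slow=3 fast=7: a[fast]=5=a[slow] dup, fast++
slow=3 fast=8: a[fast]=7≠a[slow]=5 write a[4]=7, slow++,fast++
slow=4 fast=9: a[fast]=7=a[slow] dup, fast++
slow=4 fast=10: a[fast]=8≠a[slow]=7 write a[5]=8, slow++,fast++
slow=5 fast=11: a[fast]=8=a[slow] dup, fast++
slow=5 fast=12: a[fast]=9≠a[slow]=8 write a[6]=9, slow++,fast++

slow=6, fast=13, prefix=[1, 2, 3, 5, 7, 8, 9]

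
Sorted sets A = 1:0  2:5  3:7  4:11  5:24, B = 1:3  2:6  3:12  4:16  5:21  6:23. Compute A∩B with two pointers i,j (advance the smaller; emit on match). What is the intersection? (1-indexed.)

[i=1,j=1] 0<3 → i++
[i=2,j=1] 5>3 → j++
[i=2,j=2] 5<6 → i++
[i=3,j=2] 7>6 → j++
[i=3,j=3] 7<12 → i++
[i=4,j=3] 11<12 → i++
[i=5,j=3] 24>12 → j++
[i=5,j=4] 24>16 → j++
[i=5,j=5] 24>21 → j++
[i=5,j=6] 24>23 → j++

intersection = []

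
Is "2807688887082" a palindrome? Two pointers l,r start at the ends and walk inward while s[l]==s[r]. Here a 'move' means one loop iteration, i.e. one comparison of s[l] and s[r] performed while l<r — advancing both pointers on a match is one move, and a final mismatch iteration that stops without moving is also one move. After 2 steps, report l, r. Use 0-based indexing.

l=2, r=10

l=0 r=12: '2'=='2', l++,r--
l=1 r=11: '8'=='8', l++,r--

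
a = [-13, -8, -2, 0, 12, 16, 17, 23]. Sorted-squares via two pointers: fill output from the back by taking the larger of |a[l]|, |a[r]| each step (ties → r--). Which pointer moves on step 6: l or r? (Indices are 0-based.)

l

l=0 r=7: |-13|<=|23| out[7]=529, r--
l=0 r=6: |-13|<=|17| out[6]=289, r--
l=0 r=5: |-13|<=|16| out[5]=256, r--
l=0 r=4: |-13|>|12| out[4]=169, l++
l=1 r=4: |-8|<=|12| out[3]=144, r--
l=1 r=3: |-8|>|0| out[2]=64, l++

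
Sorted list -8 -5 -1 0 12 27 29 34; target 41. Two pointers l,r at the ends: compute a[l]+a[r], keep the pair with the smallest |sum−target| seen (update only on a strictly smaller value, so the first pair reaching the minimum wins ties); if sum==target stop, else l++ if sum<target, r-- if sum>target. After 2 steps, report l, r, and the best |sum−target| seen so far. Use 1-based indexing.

[1,8] -8+34=26 d=15 * → l++
[2,8] -5+34=29 d=12 * → l++

l=3, r=8, best |Δ|=12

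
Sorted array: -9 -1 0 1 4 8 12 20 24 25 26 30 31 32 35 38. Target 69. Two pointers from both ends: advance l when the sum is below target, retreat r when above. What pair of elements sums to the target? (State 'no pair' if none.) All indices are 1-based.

[1,16] -9+38=29 <69 → l++
[2,16] -1+38=37 <69 → l++
[3,16] 0+38=38 <69 → l++
[4,16] 1+38=39 <69 → l++
[5,16] 4+38=42 <69 → l++
[6,16] 8+38=46 <69 → l++
[7,16] 12+38=50 <69 → l++
[8,16] 20+38=58 <69 → l++
[9,16] 24+38=62 <69 → l++
[10,16] 25+38=63 <69 → l++
[11,16] 26+38=64 <69 → l++
[12,16] 30+38=68 <69 → l++
[13,16] 31+38=69 → found

(31, 38)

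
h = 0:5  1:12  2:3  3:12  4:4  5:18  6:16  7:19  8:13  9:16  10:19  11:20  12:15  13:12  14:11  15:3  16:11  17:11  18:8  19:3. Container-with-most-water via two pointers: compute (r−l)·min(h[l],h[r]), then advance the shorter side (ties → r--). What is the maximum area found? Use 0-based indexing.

max area = 176

[0,19] min(5,3)*19=57 best=57 * → r--
[0,18] min(5,8)*18=90 best=90 * → l++
[1,18] min(12,8)*17=136 best=136 * → r--
[1,17] min(12,11)*16=176 best=176 * → r--
[1,16] min(12,11)*15=165 best=176 → r--
[1,15] min(12,3)*14=42 best=176 → r--
[1,14] min(12,11)*13=143 best=176 → r--
[1,13] min(12,12)*12=144 best=176 → r--
[1,12] min(12,15)*11=132 best=176 → l++
[2,12] min(3,15)*10=30 best=176 → l++
[3,12] min(12,15)*9=108 best=176 → l++
[4,12] min(4,15)*8=32 best=176 → l++
[5,12] min(18,15)*7=105 best=176 → r--
[5,11] min(18,20)*6=108 best=176 → l++
[6,11] min(16,20)*5=80 best=176 → l++
[7,11] min(19,20)*4=76 best=176 → l++
[8,11] min(13,20)*3=39 best=176 → l++
[9,11] min(16,20)*2=32 best=176 → l++
[10,11] min(19,20)*1=19 best=176 → l++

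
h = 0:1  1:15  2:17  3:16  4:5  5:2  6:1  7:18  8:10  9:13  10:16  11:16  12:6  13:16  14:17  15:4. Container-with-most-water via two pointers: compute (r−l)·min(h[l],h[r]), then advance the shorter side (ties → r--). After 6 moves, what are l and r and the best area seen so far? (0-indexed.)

l=2, r=11, best area=204

l=0 r=15: min(1,4)*15=15 best=15 *, l++
l=1 r=15: min(15,4)*14=56 best=56 *, r--
l=1 r=14: min(15,17)*13=195 best=195 *, l++
l=2 r=14: min(17,17)*12=204 best=204 *, r--
l=2 r=13: min(17,16)*11=176 best=204, r--
l=2 r=12: min(17,6)*10=60 best=204, r--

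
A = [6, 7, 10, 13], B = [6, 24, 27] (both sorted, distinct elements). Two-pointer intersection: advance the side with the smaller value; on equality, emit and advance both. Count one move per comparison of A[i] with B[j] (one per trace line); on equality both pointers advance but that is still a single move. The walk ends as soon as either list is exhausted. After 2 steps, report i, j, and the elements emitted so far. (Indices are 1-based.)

i=3, j=2, emitted=[6]

i=1 j=1: 6==6 emit, i++,j++
i=2 j=2: 7<24, i++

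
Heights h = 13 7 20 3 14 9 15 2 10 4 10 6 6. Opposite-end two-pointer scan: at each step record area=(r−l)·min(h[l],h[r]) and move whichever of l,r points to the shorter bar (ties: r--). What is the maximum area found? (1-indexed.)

l=1 r=13: min(13,6)*12=72 best=72 *, r--
l=1 r=12: min(13,6)*11=66 best=72, r--
l=1 r=11: min(13,10)*10=100 best=100 *, r--
l=1 r=10: min(13,4)*9=36 best=100, r--
l=1 r=9: min(13,10)*8=80 best=100, r--
l=1 r=8: min(13,2)*7=14 best=100, r--
l=1 r=7: min(13,15)*6=78 best=100, l++
l=2 r=7: min(7,15)*5=35 best=100, l++
l=3 r=7: min(20,15)*4=60 best=100, r--
l=3 r=6: min(20,9)*3=27 best=100, r--
l=3 r=5: min(20,14)*2=28 best=100, r--
l=3 r=4: min(20,3)*1=3 best=100, r--

max area = 100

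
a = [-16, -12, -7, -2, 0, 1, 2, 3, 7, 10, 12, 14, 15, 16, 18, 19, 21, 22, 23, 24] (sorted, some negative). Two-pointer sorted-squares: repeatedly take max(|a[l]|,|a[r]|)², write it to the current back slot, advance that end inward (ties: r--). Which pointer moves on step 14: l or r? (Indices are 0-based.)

l=0 r=19: |-16|<=|24| out[19]=576, r--
l=0 r=18: |-16|<=|23| out[18]=529, r--
l=0 r=17: |-16|<=|22| out[17]=484, r--
l=0 r=16: |-16|<=|21| out[16]=441, r--
l=0 r=15: |-16|<=|19| out[15]=361, r--
l=0 r=14: |-16|<=|18| out[14]=324, r--
l=0 r=13: |-16|<=|16| out[13]=256, r--
l=0 r=12: |-16|>|15| out[12]=256, l++
l=1 r=12: |-12|<=|15| out[11]=225, r--
l=1 r=11: |-12|<=|14| out[10]=196, r--
l=1 r=10: |-12|<=|12| out[9]=144, r--
l=1 r=9: |-12|>|10| out[8]=144, l++
l=2 r=9: |-7|<=|10| out[7]=100, r--
l=2 r=8: |-7|<=|7| out[6]=49, r--

r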